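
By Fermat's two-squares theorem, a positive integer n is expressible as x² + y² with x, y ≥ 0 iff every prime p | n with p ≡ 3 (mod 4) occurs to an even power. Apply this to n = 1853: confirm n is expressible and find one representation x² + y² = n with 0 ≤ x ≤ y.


Step 1: Factor n = 1853 = 17 · 109.
Step 2: Check the mod-4 condition on each prime factor: 17 ≡ 1 (mod 4), exponent 1; 109 ≡ 1 (mod 4), exponent 1.
All primes ≡ 3 (mod 4) appear to even exponent (or don't appear), so by the two-squares theorem n IS expressible as a sum of two squares.
Step 3: Build a representation. Here n = 17 · 109 is a product of primes ≡ 1 (mod 4). Each prime p ≡ 1 (mod 4) is itself a sum of two squares; find a² by testing p − a² for a perfect square:
  17: 17 − 1² = 16 = 4² ⇒ 17 = 1² + 4².
  109: 109 − 1² = 108, 109 − 2² = 105, 109 − 3² = 100 = 10² ⇒ 109 = 3² + 10².
  Combine using the Brahmagupta–Fibonacci identity (a² + b²)(c² + d²) = (ac − bd)² + (ad + bc)² = (ac + bd)² + (ad − bc)²:
  17 · 109 = 1853: from (1² + 4²)(3² + 10²), take (1·3 − 4·10, 1·10 + 4·3) = (3 − 40, 10 + 12) = (-37, 22); dropping signs (only squares matter) gives (37, 22); check 37² + 22² = 1369 + 484 = 1853 ✓.
Step 4: Order so x ≤ y and verify: 22² + 37² = 484 + 1369 = 1853 = n. ✓

n = 1853 = 22² + 37² (one valid representation with x ≤ y).


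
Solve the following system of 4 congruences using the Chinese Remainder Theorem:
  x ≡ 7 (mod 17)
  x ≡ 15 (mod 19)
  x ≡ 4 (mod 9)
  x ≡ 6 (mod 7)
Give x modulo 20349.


Product of moduli M = 17 · 19 · 9 · 7 = 20349.
Merge one congruence at a time:
  Start: x ≡ 7 (mod 17).
  Combine with x ≡ 15 (mod 19); new modulus lcm = 323.
    Write x = 7 + 17·t and substitute into x ≡ 15 (mod 19): 17·t ≡ 15 − 7 = 8 (mod 19).
    The inverse of 17 mod 19 is 9 (since 17·9 = 153 = 8·19 + 1), so t ≡ 9·8 = 72 ≡ 15 (mod 19).
    Then x = 7 + 17·15 = 262, valid modulo lcm(17, 19) = 323: x ≡ 262 (mod 323).
  Combine with x ≡ 4 (mod 9); new modulus lcm = 2907.
    Write x = 262 + 323·t and substitute into x ≡ 4 (mod 9): 323·t ≡ 4 − 262 = -258 (mod 9).
    Reduce coefficients mod 9: 8·t ≡ 3 (mod 9).
    The inverse of 8 mod 9 is 8 (since 8·8 = 64 = 7·9 + 1), so t ≡ 8·3 = 24 ≡ 6 (mod 9).
    Then x = 262 + 323·6 = 2200, valid modulo lcm(323, 9) = 2907: x ≡ 2200 (mod 2907).
  Combine with x ≡ 6 (mod 7); new modulus lcm = 20349.
    Write x = 2200 + 2907·t and substitute into x ≡ 6 (mod 7): 2907·t ≡ 6 − 2200 = -2194 (mod 7).
    Reduce coefficients mod 7: 2·t ≡ 4 (mod 7).
    The inverse of 2 mod 7 is 4 (since 2·4 = 8 = 1·7 + 1), so t ≡ 4·4 = 16 ≡ 2 (mod 7).
    Then x = 2200 + 2907·2 = 8014, valid modulo lcm(2907, 7) = 20349: x ≡ 8014 (mod 20349).
Verify against each original: 8014 mod 17 = 7, 8014 mod 19 = 15, 8014 mod 9 = 4, 8014 mod 7 = 6.

x ≡ 8014 (mod 20349).


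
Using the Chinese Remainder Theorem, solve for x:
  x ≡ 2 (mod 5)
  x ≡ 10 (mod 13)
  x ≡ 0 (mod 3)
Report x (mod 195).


Moduli 5, 13, 3 are pairwise coprime; by CRT there is a unique solution modulo M = 5 · 13 · 3 = 195.
Solve pairwise, accumulating the modulus:
  Start with x ≡ 2 (mod 5).
  Combine with x ≡ 10 (mod 13): since gcd(5, 13) = 1, we get a unique residue mod 65.
    Write x = 2 + 5·t and substitute into x ≡ 10 (mod 13): 5·t ≡ 10 − 2 = 8 (mod 13).
    The inverse of 5 mod 13 is 8 (since 5·8 = 40 = 3·13 + 1), so t ≡ 8·8 = 64 ≡ 12 (mod 13).
    Then x = 2 + 5·12 = 62, valid modulo lcm(5, 13) = 65: x ≡ 62 (mod 65).
  Combine with x ≡ 0 (mod 3): since gcd(65, 3) = 1, we get a unique residue mod 195.
    Write x = 62 + 65·t and substitute into x ≡ 0 (mod 3): 65·t ≡ 0 − 62 = -62 (mod 3).
    Reduce coefficients mod 3: 2·t ≡ 1 (mod 3).
    The inverse of 2 mod 3 is 2 (since 2·2 = 4 = 1·3 + 1), so t ≡ 2·1 = 2 ≡ 2 (mod 3).
    Then x = 62 + 65·2 = 192, valid modulo lcm(65, 3) = 195: x ≡ 192 (mod 195).
Verify: 192 mod 5 = 2 ✓, 192 mod 13 = 10 ✓, 192 mod 3 = 0 ✓.

x ≡ 192 (mod 195).


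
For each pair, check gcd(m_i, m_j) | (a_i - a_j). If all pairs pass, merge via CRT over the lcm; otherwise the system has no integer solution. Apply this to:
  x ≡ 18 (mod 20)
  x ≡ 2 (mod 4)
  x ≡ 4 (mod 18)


Moduli 20, 4, 18 are not pairwise coprime, so CRT works modulo lcm(m_i) when all pairwise compatibility conditions hold.
Pairwise compatibility: gcd(m_i, m_j) must divide a_i - a_j for every pair.
Merge one congruence at a time:
  Start: x ≡ 18 (mod 20).
  Combine with x ≡ 2 (mod 4): gcd(20, 4) = 4; 2 - 18 = -16, which IS divisible by 4, so compatible.
    Write x = 18 + 20·t and substitute into x ≡ 2 (mod 4): 20·t ≡ 2 − 18 = -16 (mod 4).
    Divide the congruence (and modulus) by g = 4: 5·t ≡ -4 (mod 1).
    Modulo 1 every t works; take t = 0.
    Then x = 18 + 20·0 = 18, valid modulo lcm(20, 4) = 20: x ≡ 18 (mod 20).
  Combine with x ≡ 4 (mod 18): gcd(20, 18) = 2; 4 - 18 = -14, which IS divisible by 2, so compatible.
    Write x = 18 + 20·t and substitute into x ≡ 4 (mod 18): 20·t ≡ 4 − 18 = -14 (mod 18).
    Divide the congruence (and modulus) by g = 2: 10·t ≡ -7 (mod 9).
    Reduce coefficients mod 9: 1·t ≡ 2 (mod 9).
    So t ≡ 2 (mod 9).
    Then x = 18 + 20·2 = 58, valid modulo lcm(20, 18) = 180: x ≡ 58 (mod 180).
Verify: 58 mod 20 = 18, 58 mod 4 = 2, 58 mod 18 = 4.

x ≡ 58 (mod 180).


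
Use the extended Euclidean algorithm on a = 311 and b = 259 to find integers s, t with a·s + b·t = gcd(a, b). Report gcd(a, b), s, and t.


Euclidean algorithm on (311, 259) — divide until remainder is 0:
  311 = 1 · 259 + 52
  259 = 4 · 52 + 51
  52 = 1 · 51 + 1
  51 = 51 · 1 + 0
gcd(311, 259) = 1.
Track Bezout coefficients alongside the remainders: start with r₀ = 311 = a·1 + b·0 (s = 1, t = 0) and r₁ = 259 = a·0 + b·1 (s = 0, t = 1); each new remainder r_{k+1} = r_{k-1} − q_k·r_k inherits s_{k+1} = s_{k-1} − q_k·s_k, t_{k+1} = t_{k-1} − q_k·t_k, so r_k = a·s_k + b·t_k at every step:
  q = 1: r = 52, s = 1 − 1·0 = 1, t = 0 − 1·1 = -1  (check: 311·1 + 259·(-1) = 52)
  q = 4: r = 51, s = 0 − 4·1 = -4, t = 1 − 4·(-1) = 5  (check: 311·(-4) + 259·5 = 51)
  q = 1: r = 1, s = 1 − 1·(-4) = 5, t = -1 − 1·5 = -6  (check: 311·5 + 259·(-6) = 1)
The row with r = 1 (the gcd) gives the Bezout coefficients s = 5, t = -6.
Result: 311 · (5) + 259 · (-6) = 1.

gcd(311, 259) = 1; s = 5, t = -6 (check: 311·5 + 259·(-6) = 1).


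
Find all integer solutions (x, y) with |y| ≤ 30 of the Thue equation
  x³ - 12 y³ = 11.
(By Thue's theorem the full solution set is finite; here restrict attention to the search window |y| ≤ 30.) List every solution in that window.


The equation is x³ - 12y³ = 11. For fixed y, x³ = 12·y³ + 11, so a solution requires the RHS to be a perfect cube.
Strategy: iterate y from -30 to 30, compute RHS = 12·y³ + 11, and check whether it is a (positive or negative) perfect cube.
Check small values of y:
  y = 0: RHS = 11 is not a perfect cube.
  y = 1: RHS = 23 is not a perfect cube.
  y = -1: RHS = -1 = (-1)³ ⇒ x = -1 works.
  y = 2: RHS = 107 is not a perfect cube.
  y = -2: RHS = -85 is not a perfect cube.
  y = 3: RHS = 335 is not a perfect cube.
  y = -3: RHS = -313 is not a perfect cube.
Continuing the search up to |y| = 30 finds no further solutions beyond those listed.
Collected solutions: (-1, -1).

Solutions (with |y| ≤ 30): (-1, -1).


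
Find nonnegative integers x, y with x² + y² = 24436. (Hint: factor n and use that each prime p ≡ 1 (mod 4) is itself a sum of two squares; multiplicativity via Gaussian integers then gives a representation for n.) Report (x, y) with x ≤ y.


Step 1: Factor n = 24436 = 2^2 · 41 · 149.
Step 2: Check the mod-4 condition on each prime factor: 2 = 2 (special); 41 ≡ 1 (mod 4), exponent 1; 149 ≡ 1 (mod 4), exponent 1.
All primes ≡ 3 (mod 4) appear to even exponent (or don't appear), so by the two-squares theorem n IS expressible as a sum of two squares.
Step 3: Build a representation. Group n = k² · m with k = 2 and m = 41 · 149 = 6109 (a product of primes ≡ 1 (mod 4)); a representation of m scales to one of n via (k·x)² + (k·y)² = k²(x² + y²). Each prime p ≡ 1 (mod 4) is itself a sum of two squares; find a² by testing p − a² for a perfect square:
  41: 41 − 1² = 40, 41 − 2² = 37, 41 − 3² = 32, 41 − 4² = 25 = 5² ⇒ 41 = 4² + 5².
  149: 149 − 1² = 148, 149 − 2² = 145, 149 − 3² = 140, 149 − 4² = 133, 149 − 5² = 124, 149 − 6² = 113, 149 − 7² = 100 = 10² ⇒ 149 = 7² + 10².
  Combine using the Brahmagupta–Fibonacci identity (a² + b²)(c² + d²) = (ac − bd)² + (ad + bc)² = (ac + bd)² + (ad − bc)²:
  41 · 149 = 6109: from (4² + 5²)(7² + 10²), take (4·7 − 5·10, 4·10 + 5·7) = (28 − 50, 40 + 35) = (-22, 75); dropping signs (only squares matter) gives (22, 75); check 22² + 75² = 484 + 5625 = 6109 ✓.
  Scale by k = 2: (2·22, 2·75) = (44, 150).
Step 4: Order so x ≤ y and verify: 44² + 150² = 1936 + 22500 = 24436 = n. ✓

n = 24436 = 44² + 150² (one valid representation with x ≤ y).


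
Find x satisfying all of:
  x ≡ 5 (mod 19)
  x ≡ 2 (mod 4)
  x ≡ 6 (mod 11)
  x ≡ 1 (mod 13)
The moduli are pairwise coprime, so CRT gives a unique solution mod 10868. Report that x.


Product of moduli M = 19 · 4 · 11 · 13 = 10868.
Merge one congruence at a time:
  Start: x ≡ 5 (mod 19).
  Combine with x ≡ 2 (mod 4); new modulus lcm = 76.
    Write x = 5 + 19·t and substitute into x ≡ 2 (mod 4): 19·t ≡ 2 − 5 = -3 (mod 4).
    Reduce coefficients mod 4: 3·t ≡ 1 (mod 4).
    The inverse of 3 mod 4 is 3 (since 3·3 = 9 = 2·4 + 1), so t ≡ 3·1 = 3 ≡ 3 (mod 4).
    Then x = 5 + 19·3 = 62, valid modulo lcm(19, 4) = 76: x ≡ 62 (mod 76).
  Combine with x ≡ 6 (mod 11); new modulus lcm = 836.
    Write x = 62 + 76·t and substitute into x ≡ 6 (mod 11): 76·t ≡ 6 − 62 = -56 (mod 11).
    Reduce coefficients mod 11: 10·t ≡ 10 (mod 11).
    The inverse of 10 mod 11 is 10 (since 10·10 = 100 = 9·11 + 1), so t ≡ 10·10 = 100 ≡ 1 (mod 11).
    Then x = 62 + 76·1 = 138, valid modulo lcm(76, 11) = 836: x ≡ 138 (mod 836).
  Combine with x ≡ 1 (mod 13); new modulus lcm = 10868.
    Write x = 138 + 836·t and substitute into x ≡ 1 (mod 13): 836·t ≡ 1 − 138 = -137 (mod 13).
    Reduce coefficients mod 13: 4·t ≡ 6 (mod 13).
    The inverse of 4 mod 13 is 10 (since 4·10 = 40 = 3·13 + 1), so t ≡ 10·6 = 60 ≡ 8 (mod 13).
    Then x = 138 + 836·8 = 6826, valid modulo lcm(836, 13) = 10868: x ≡ 6826 (mod 10868).
Verify against each original: 6826 mod 19 = 5, 6826 mod 4 = 2, 6826 mod 11 = 6, 6826 mod 13 = 1.

x ≡ 6826 (mod 10868).


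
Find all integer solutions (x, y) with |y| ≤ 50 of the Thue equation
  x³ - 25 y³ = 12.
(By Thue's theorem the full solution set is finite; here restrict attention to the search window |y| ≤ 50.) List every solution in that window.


The equation is x³ - 25y³ = 12. For fixed y, x³ = 25·y³ + 12, so a solution requires the RHS to be a perfect cube.
Strategy: iterate y from -50 to 50, compute RHS = 25·y³ + 12, and check whether it is a (positive or negative) perfect cube.
Check small values of y:
  y = 0: RHS = 12 is not a perfect cube.
  y = 1: RHS = 37 is not a perfect cube.
  y = -1: RHS = -13 is not a perfect cube.
  y = 2: RHS = 212 is not a perfect cube.
  y = -2: RHS = -188 is not a perfect cube.
  y = 3: RHS = 687 is not a perfect cube.
  y = -3: RHS = -663 is not a perfect cube.
Continuing the search up to |y| = 50 finds no solutions either.
No (x, y) in the scanned range satisfies the equation.

No integer solutions with |y| ≤ 50.


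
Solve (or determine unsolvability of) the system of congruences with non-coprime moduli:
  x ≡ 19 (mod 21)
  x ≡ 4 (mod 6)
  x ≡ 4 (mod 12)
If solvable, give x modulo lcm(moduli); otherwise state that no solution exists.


Moduli 21, 6, 12 are not pairwise coprime, so CRT works modulo lcm(m_i) when all pairwise compatibility conditions hold.
Pairwise compatibility: gcd(m_i, m_j) must divide a_i - a_j for every pair.
Merge one congruence at a time:
  Start: x ≡ 19 (mod 21).
  Combine with x ≡ 4 (mod 6): gcd(21, 6) = 3; 4 - 19 = -15, which IS divisible by 3, so compatible.
    Write x = 19 + 21·t and substitute into x ≡ 4 (mod 6): 21·t ≡ 4 − 19 = -15 (mod 6).
    Divide the congruence (and modulus) by g = 3: 7·t ≡ -5 (mod 2).
    Reduce coefficients mod 2: 1·t ≡ 1 (mod 2).
    So t ≡ 1 (mod 2).
    Then x = 19 + 21·1 = 40, valid modulo lcm(21, 6) = 42: x ≡ 40 (mod 42).
  Combine with x ≡ 4 (mod 12): gcd(42, 12) = 6; 4 - 40 = -36, which IS divisible by 6, so compatible.
    Write x = 40 + 42·t and substitute into x ≡ 4 (mod 12): 42·t ≡ 4 − 40 = -36 (mod 12).
    Divide the congruence (and modulus) by g = 6: 7·t ≡ -6 (mod 2).
    Reduce coefficients mod 2: 1·t ≡ 0 (mod 2).
    So t ≡ 0 (mod 2).
    Then x = 40 + 42·0 = 40, valid modulo lcm(42, 12) = 84: x ≡ 40 (mod 84).
Verify: 40 mod 21 = 19, 40 mod 6 = 4, 40 mod 12 = 4.

x ≡ 40 (mod 84).


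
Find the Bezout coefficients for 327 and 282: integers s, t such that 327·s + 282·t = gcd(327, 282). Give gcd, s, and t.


Euclidean algorithm on (327, 282) — divide until remainder is 0:
  327 = 1 · 282 + 45
  282 = 6 · 45 + 12
  45 = 3 · 12 + 9
  12 = 1 · 9 + 3
  9 = 3 · 3 + 0
gcd(327, 282) = 3.
Track Bezout coefficients alongside the remainders: start with r₀ = 327 = a·1 + b·0 (s = 1, t = 0) and r₁ = 282 = a·0 + b·1 (s = 0, t = 1); each new remainder r_{k+1} = r_{k-1} − q_k·r_k inherits s_{k+1} = s_{k-1} − q_k·s_k, t_{k+1} = t_{k-1} − q_k·t_k, so r_k = a·s_k + b·t_k at every step:
  q = 1: r = 45, s = 1 − 1·0 = 1, t = 0 − 1·1 = -1  (check: 327·1 + 282·(-1) = 45)
  q = 6: r = 12, s = 0 − 6·1 = -6, t = 1 − 6·(-1) = 7  (check: 327·(-6) + 282·7 = 12)
  q = 3: r = 9, s = 1 − 3·(-6) = 19, t = -1 − 3·7 = -22  (check: 327·19 + 282·(-22) = 9)
  q = 1: r = 3, s = -6 − 1·19 = -25, t = 7 − 1·(-22) = 29  (check: 327·(-25) + 282·29 = 3)
The row with r = 3 (the gcd) gives the Bezout coefficients s = -25, t = 29.
Result: 327 · (-25) + 282 · (29) = 3.

gcd(327, 282) = 3; s = -25, t = 29 (check: 327·(-25) + 282·29 = 3).


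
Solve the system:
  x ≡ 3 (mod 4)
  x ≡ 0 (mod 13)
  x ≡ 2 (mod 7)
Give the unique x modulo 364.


Moduli 4, 13, 7 are pairwise coprime; by CRT there is a unique solution modulo M = 4 · 13 · 7 = 364.
Solve pairwise, accumulating the modulus:
  Start with x ≡ 3 (mod 4).
  Combine with x ≡ 0 (mod 13): since gcd(4, 13) = 1, we get a unique residue mod 52.
    Write x = 3 + 4·t and substitute into x ≡ 0 (mod 13): 4·t ≡ 0 − 3 = -3 (mod 13).
    Reduce coefficients mod 13: 4·t ≡ 10 (mod 13).
    The inverse of 4 mod 13 is 10 (since 4·10 = 40 = 3·13 + 1), so t ≡ 10·10 = 100 ≡ 9 (mod 13).
    Then x = 3 + 4·9 = 39, valid modulo lcm(4, 13) = 52: x ≡ 39 (mod 52).
  Combine with x ≡ 2 (mod 7): since gcd(52, 7) = 1, we get a unique residue mod 364.
    Write x = 39 + 52·t and substitute into x ≡ 2 (mod 7): 52·t ≡ 2 − 39 = -37 (mod 7).
    Reduce coefficients mod 7: 3·t ≡ 5 (mod 7).
    The inverse of 3 mod 7 is 5 (since 3·5 = 15 = 2·7 + 1), so t ≡ 5·5 = 25 ≡ 4 (mod 7).
    Then x = 39 + 52·4 = 247, valid modulo lcm(52, 7) = 364: x ≡ 247 (mod 364).
Verify: 247 mod 4 = 3 ✓, 247 mod 13 = 0 ✓, 247 mod 7 = 2 ✓.

x ≡ 247 (mod 364).


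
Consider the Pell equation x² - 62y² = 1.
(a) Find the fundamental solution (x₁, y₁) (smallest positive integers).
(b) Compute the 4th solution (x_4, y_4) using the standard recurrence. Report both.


Step 1: Find the fundamental solution (x₁, y₁) of x² - 62y² = 1.
  Expand √62 as a continued fraction. a₀ = ⌊√62⌋ = 7; iterate m_{k+1} = d_k·a_k − m_k, d_{k+1} = (62 − m_{k+1}²)/d_k, a_{k+1} = ⌊(a₀ + m_{k+1})/d_{k+1}⌋ (starting m₀ = 0, d₀ = 1), with convergents p_k = a_k·p_{k-1} + p_{k-2}, q_k = a_k·q_{k-1} + q_{k-2} (p₋₁ = 1, q₋₁ = 0):
  k = 0: a₀ = 7; p₀/q₀ = 7/1; p₀² − 62·q₀² = 49 − 62 = -13.
  k = 1: m = 7, d = 13, a = ⌊(7 + 7)/13⌋ = 1; p/q = (1·7 + 1)/(1·1 + 0) = 8/1; p² − 62·q² = 64 − 62 = 2.
  k = 2: m = 6, d = 2, a = ⌊(7 + 6)/2⌋ = 6; p/q = (6·8 + 7)/(6·1 + 1) = 55/7; p² − 62·q² = 3025 − 3038 = -13.
  k = 3: m = 6, d = 13, a = ⌊(7 + 6)/13⌋ = 1; p/q = (1·55 + 8)/(1·7 + 1) = 63/8; p² − 62·q² = 3969 − 3968 = 1.
  The first convergent with p² − 62·q² = 1 gives the fundamental solution (x₁, y₁) = (63, 8).
Step 2: Apply the recurrence (x_{n+1}, y_{n+1}) = (x₁x_n + 62y₁y_n, x₁y_n + y₁x_n) repeatedly.
  From (x_1, y_1) = (63, 8): x_2 = 63·63 + 62·8·8 = 7937; y_2 = 63·8 + 8·63 = 1008.
  From (x_2, y_2) = (7937, 1008): x_3 = 63·7937 + 62·8·1008 = 999999; y_3 = 63·1008 + 8·7937 = 127000.
  From (x_3, y_3) = (999999, 127000): x_4 = 63·999999 + 62·8·127000 = 125991937; y_4 = 63·127000 + 8·999999 = 16000992.
Step 3: Verify x_4² - 62·y_4² = 15873968189011969 - 15873968189011968 = 1 (should be 1). ✓

(x_1, y_1) = (63, 8); (x_4, y_4) = (125991937, 16000992).


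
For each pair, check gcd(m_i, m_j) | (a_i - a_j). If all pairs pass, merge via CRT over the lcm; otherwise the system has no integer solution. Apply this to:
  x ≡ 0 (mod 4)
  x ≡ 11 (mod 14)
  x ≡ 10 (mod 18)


Moduli 4, 14, 18 are not pairwise coprime, so CRT works modulo lcm(m_i) when all pairwise compatibility conditions hold.
Pairwise compatibility: gcd(m_i, m_j) must divide a_i - a_j for every pair.
Merge one congruence at a time:
  Start: x ≡ 0 (mod 4).
  Combine with x ≡ 11 (mod 14): gcd(4, 14) = 2, and 11 - 0 = 11 is NOT divisible by 2.
    ⇒ system is inconsistent (no integer solution).

No solution (the system is inconsistent).


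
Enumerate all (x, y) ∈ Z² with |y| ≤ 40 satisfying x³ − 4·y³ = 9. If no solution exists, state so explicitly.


The equation is x³ - 4y³ = 9. For fixed y, x³ = 4·y³ + 9, so a solution requires the RHS to be a perfect cube.
Strategy: iterate y from -40 to 40, compute RHS = 4·y³ + 9, and check whether it is a (positive or negative) perfect cube.
Check small values of y:
  y = 0: RHS = 9 is not a perfect cube.
  y = 1: RHS = 13 is not a perfect cube.
  y = -1: RHS = 5 is not a perfect cube.
  y = 2: RHS = 41 is not a perfect cube.
  y = -2: RHS = -23 is not a perfect cube.
  y = 3: RHS = 117 is not a perfect cube.
  y = -3: RHS = -99 is not a perfect cube.
Continuing the search up to |y| = 40 finds no solutions either.
No (x, y) in the scanned range satisfies the equation.

No integer solutions with |y| ≤ 40.


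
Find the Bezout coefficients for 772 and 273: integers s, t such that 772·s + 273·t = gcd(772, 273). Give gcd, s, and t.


Euclidean algorithm on (772, 273) — divide until remainder is 0:
  772 = 2 · 273 + 226
  273 = 1 · 226 + 47
  226 = 4 · 47 + 38
  47 = 1 · 38 + 9
  38 = 4 · 9 + 2
  9 = 4 · 2 + 1
  2 = 2 · 1 + 0
gcd(772, 273) = 1.
Track Bezout coefficients alongside the remainders: start with r₀ = 772 = a·1 + b·0 (s = 1, t = 0) and r₁ = 273 = a·0 + b·1 (s = 0, t = 1); each new remainder r_{k+1} = r_{k-1} − q_k·r_k inherits s_{k+1} = s_{k-1} − q_k·s_k, t_{k+1} = t_{k-1} − q_k·t_k, so r_k = a·s_k + b·t_k at every step:
  q = 2: r = 226, s = 1 − 2·0 = 1, t = 0 − 2·1 = -2  (check: 772·1 + 273·(-2) = 226)
  q = 1: r = 47, s = 0 − 1·1 = -1, t = 1 − 1·(-2) = 3  (check: 772·(-1) + 273·3 = 47)
  q = 4: r = 38, s = 1 − 4·(-1) = 5, t = -2 − 4·3 = -14  (check: 772·5 + 273·(-14) = 38)
  q = 1: r = 9, s = -1 − 1·5 = -6, t = 3 − 1·(-14) = 17  (check: 772·(-6) + 273·17 = 9)
  q = 4: r = 2, s = 5 − 4·(-6) = 29, t = -14 − 4·17 = -82  (check: 772·29 + 273·(-82) = 2)
  q = 4: r = 1, s = -6 − 4·29 = -122, t = 17 − 4·(-82) = 345  (check: 772·(-122) + 273·345 = 1)
The row with r = 1 (the gcd) gives the Bezout coefficients s = -122, t = 345.
Result: 772 · (-122) + 273 · (345) = 1.

gcd(772, 273) = 1; s = -122, t = 345 (check: 772·(-122) + 273·345 = 1).


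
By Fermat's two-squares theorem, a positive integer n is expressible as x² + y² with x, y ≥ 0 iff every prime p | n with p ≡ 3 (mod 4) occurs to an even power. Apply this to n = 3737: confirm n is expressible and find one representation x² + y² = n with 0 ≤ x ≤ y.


Step 1: Factor n = 3737 = 37 · 101.
Step 2: Check the mod-4 condition on each prime factor: 37 ≡ 1 (mod 4), exponent 1; 101 ≡ 1 (mod 4), exponent 1.
All primes ≡ 3 (mod 4) appear to even exponent (or don't appear), so by the two-squares theorem n IS expressible as a sum of two squares.
Step 3: Build a representation. Here n = 37 · 101 is a product of primes ≡ 1 (mod 4). Each prime p ≡ 1 (mod 4) is itself a sum of two squares; find a² by testing p − a² for a perfect square:
  37: 37 − 1² = 36 = 6² ⇒ 37 = 1² + 6².
  101: 101 − 1² = 100 = 10² ⇒ 101 = 1² + 10².
  Combine using the Brahmagupta–Fibonacci identity (a² + b²)(c² + d²) = (ac − bd)² + (ad + bc)² = (ac + bd)² + (ad − bc)²:
  37 · 101 = 3737: from (1² + 6²)(1² + 10²), take (1·1 − 6·10, 1·10 + 6·1) = (1 − 60, 10 + 6) = (-59, 16); dropping signs (only squares matter) gives (59, 16); check 59² + 16² = 3481 + 256 = 3737 ✓.
Step 4: Order so x ≤ y and verify: 16² + 59² = 256 + 3481 = 3737 = n. ✓

n = 3737 = 16² + 59² (one valid representation with x ≤ y).


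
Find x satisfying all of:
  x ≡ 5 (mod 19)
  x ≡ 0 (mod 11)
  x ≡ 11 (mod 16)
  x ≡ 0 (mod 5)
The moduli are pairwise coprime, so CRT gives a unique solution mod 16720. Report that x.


Product of moduli M = 19 · 11 · 16 · 5 = 16720.
Merge one congruence at a time:
  Start: x ≡ 5 (mod 19).
  Combine with x ≡ 0 (mod 11); new modulus lcm = 209.
    Write x = 5 + 19·t and substitute into x ≡ 0 (mod 11): 19·t ≡ 0 − 5 = -5 (mod 11).
    Reduce coefficients mod 11: 8·t ≡ 6 (mod 11).
    The inverse of 8 mod 11 is 7 (since 8·7 = 56 = 5·11 + 1), so t ≡ 7·6 = 42 ≡ 9 (mod 11).
    Then x = 5 + 19·9 = 176, valid modulo lcm(19, 11) = 209: x ≡ 176 (mod 209).
  Combine with x ≡ 11 (mod 16); new modulus lcm = 3344.
    Write x = 176 + 209·t and substitute into x ≡ 11 (mod 16): 209·t ≡ 11 − 176 = -165 (mod 16).
    Reduce coefficients mod 16: 1·t ≡ 11 (mod 16).
    So t ≡ 11 (mod 16).
    Then x = 176 + 209·11 = 2475, valid modulo lcm(209, 16) = 3344: x ≡ 2475 (mod 3344).
  Combine with x ≡ 0 (mod 5); new modulus lcm = 16720.
    Write x = 2475 + 3344·t and substitute into x ≡ 0 (mod 5): 3344·t ≡ 0 − 2475 = -2475 (mod 5).
    Reduce coefficients mod 5: 4·t ≡ 0 (mod 5).
    The inverse of 4 mod 5 is 4 (since 4·4 = 16 = 3·5 + 1), so t ≡ 4·0 = 0 ≡ 0 (mod 5).
    Then x = 2475 + 3344·0 = 2475, valid modulo lcm(3344, 5) = 16720: x ≡ 2475 (mod 16720).
Verify against each original: 2475 mod 19 = 5, 2475 mod 11 = 0, 2475 mod 16 = 11, 2475 mod 5 = 0.

x ≡ 2475 (mod 16720).


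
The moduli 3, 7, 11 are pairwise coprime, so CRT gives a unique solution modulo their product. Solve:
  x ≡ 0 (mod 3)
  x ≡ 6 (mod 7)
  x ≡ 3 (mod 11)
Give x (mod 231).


Moduli 3, 7, 11 are pairwise coprime; by CRT there is a unique solution modulo M = 3 · 7 · 11 = 231.
Solve pairwise, accumulating the modulus:
  Start with x ≡ 0 (mod 3).
  Combine with x ≡ 6 (mod 7): since gcd(3, 7) = 1, we get a unique residue mod 21.
    Write x = 0 + 3·t and substitute into x ≡ 6 (mod 7): 3·t ≡ 6 − 0 = 6 (mod 7).
    The inverse of 3 mod 7 is 5 (since 3·5 = 15 = 2·7 + 1), so t ≡ 5·6 = 30 ≡ 2 (mod 7).
    Then x = 0 + 3·2 = 6, valid modulo lcm(3, 7) = 21: x ≡ 6 (mod 21).
  Combine with x ≡ 3 (mod 11): since gcd(21, 11) = 1, we get a unique residue mod 231.
    Write x = 6 + 21·t and substitute into x ≡ 3 (mod 11): 21·t ≡ 3 − 6 = -3 (mod 11).
    Reduce coefficients mod 11: 10·t ≡ 8 (mod 11).
    The inverse of 10 mod 11 is 10 (since 10·10 = 100 = 9·11 + 1), so t ≡ 10·8 = 80 ≡ 3 (mod 11).
    Then x = 6 + 21·3 = 69, valid modulo lcm(21, 11) = 231: x ≡ 69 (mod 231).
Verify: 69 mod 3 = 0 ✓, 69 mod 7 = 6 ✓, 69 mod 11 = 3 ✓.

x ≡ 69 (mod 231).


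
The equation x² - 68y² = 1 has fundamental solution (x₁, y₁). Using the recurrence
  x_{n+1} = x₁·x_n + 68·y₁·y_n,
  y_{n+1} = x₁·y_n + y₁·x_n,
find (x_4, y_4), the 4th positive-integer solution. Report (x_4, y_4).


Step 1: Find the fundamental solution (x₁, y₁) of x² - 68y² = 1.
  Expand √68 as a continued fraction. a₀ = ⌊√68⌋ = 8; iterate m_{k+1} = d_k·a_k − m_k, d_{k+1} = (68 − m_{k+1}²)/d_k, a_{k+1} = ⌊(a₀ + m_{k+1})/d_{k+1}⌋ (starting m₀ = 0, d₀ = 1), with convergents p_k = a_k·p_{k-1} + p_{k-2}, q_k = a_k·q_{k-1} + q_{k-2} (p₋₁ = 1, q₋₁ = 0):
  k = 0: a₀ = 8; p₀/q₀ = 8/1; p₀² − 68·q₀² = 64 − 68 = -4.
  k = 1: m = 8, d = 4, a = ⌊(8 + 8)/4⌋ = 4; p/q = (4·8 + 1)/(4·1 + 0) = 33/4; p² − 68·q² = 1089 − 1088 = 1.
  The first convergent with p² − 68·q² = 1 gives the fundamental solution (x₁, y₁) = (33, 4).
Step 2: Apply the recurrence (x_{n+1}, y_{n+1}) = (x₁x_n + 68y₁y_n, x₁y_n + y₁x_n) repeatedly.
  From (x_1, y_1) = (33, 4): x_2 = 33·33 + 68·4·4 = 2177; y_2 = 33·4 + 4·33 = 264.
  From (x_2, y_2) = (2177, 264): x_3 = 33·2177 + 68·4·264 = 143649; y_3 = 33·264 + 4·2177 = 17420.
  From (x_3, y_3) = (143649, 17420): x_4 = 33·143649 + 68·4·17420 = 9478657; y_4 = 33·17420 + 4·143649 = 1149456.
Step 3: Verify x_4² - 68·y_4² = 89844938523649 - 89844938523648 = 1 (should be 1). ✓

(x_1, y_1) = (33, 4); (x_4, y_4) = (9478657, 1149456).


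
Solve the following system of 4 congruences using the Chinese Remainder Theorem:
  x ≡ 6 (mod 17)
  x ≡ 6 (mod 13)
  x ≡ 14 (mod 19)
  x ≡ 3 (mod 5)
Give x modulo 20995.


Product of moduli M = 17 · 13 · 19 · 5 = 20995.
Merge one congruence at a time:
  Start: x ≡ 6 (mod 17).
  Combine with x ≡ 6 (mod 13); new modulus lcm = 221.
    Write x = 6 + 17·t and substitute into x ≡ 6 (mod 13): 17·t ≡ 6 − 6 = 0 (mod 13).
    Reduce coefficients mod 13: 4·t ≡ 0 (mod 13).
    The inverse of 4 mod 13 is 10 (since 4·10 = 40 = 3·13 + 1), so t ≡ 10·0 = 0 ≡ 0 (mod 13).
    Then x = 6 + 17·0 = 6, valid modulo lcm(17, 13) = 221: x ≡ 6 (mod 221).
  Combine with x ≡ 14 (mod 19); new modulus lcm = 4199.
    Write x = 6 + 221·t and substitute into x ≡ 14 (mod 19): 221·t ≡ 14 − 6 = 8 (mod 19).
    Reduce coefficients mod 19: 12·t ≡ 8 (mod 19).
    The inverse of 12 mod 19 is 8 (since 12·8 = 96 = 5·19 + 1), so t ≡ 8·8 = 64 ≡ 7 (mod 19).
    Then x = 6 + 221·7 = 1553, valid modulo lcm(221, 19) = 4199: x ≡ 1553 (mod 4199).
  Combine with x ≡ 3 (mod 5); new modulus lcm = 20995.
    Write x = 1553 + 4199·t and substitute into x ≡ 3 (mod 5): 4199·t ≡ 3 − 1553 = -1550 (mod 5).
    Reduce coefficients mod 5: 4·t ≡ 0 (mod 5).
    The inverse of 4 mod 5 is 4 (since 4·4 = 16 = 3·5 + 1), so t ≡ 4·0 = 0 ≡ 0 (mod 5).
    Then x = 1553 + 4199·0 = 1553, valid modulo lcm(4199, 5) = 20995: x ≡ 1553 (mod 20995).
Verify against each original: 1553 mod 17 = 6, 1553 mod 13 = 6, 1553 mod 19 = 14, 1553 mod 5 = 3.

x ≡ 1553 (mod 20995).


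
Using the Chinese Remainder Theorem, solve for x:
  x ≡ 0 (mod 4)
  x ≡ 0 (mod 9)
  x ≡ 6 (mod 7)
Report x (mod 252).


Moduli 4, 9, 7 are pairwise coprime; by CRT there is a unique solution modulo M = 4 · 9 · 7 = 252.
Solve pairwise, accumulating the modulus:
  Start with x ≡ 0 (mod 4).
  Combine with x ≡ 0 (mod 9): since gcd(4, 9) = 1, we get a unique residue mod 36.
    Write x = 0 + 4·t and substitute into x ≡ 0 (mod 9): 4·t ≡ 0 − 0 = 0 (mod 9).
    The inverse of 4 mod 9 is 7 (since 4·7 = 28 = 3·9 + 1), so t ≡ 7·0 = 0 ≡ 0 (mod 9).
    Then x = 0 + 4·0 = 0, valid modulo lcm(4, 9) = 36: x ≡ 0 (mod 36).
  Combine with x ≡ 6 (mod 7): since gcd(36, 7) = 1, we get a unique residue mod 252.
    Write x = 0 + 36·t and substitute into x ≡ 6 (mod 7): 36·t ≡ 6 − 0 = 6 (mod 7).
    Reduce coefficients mod 7: 1·t ≡ 6 (mod 7).
    So t ≡ 6 (mod 7).
    Then x = 0 + 36·6 = 216, valid modulo lcm(36, 7) = 252: x ≡ 216 (mod 252).
Verify: 216 mod 4 = 0 ✓, 216 mod 9 = 0 ✓, 216 mod 7 = 6 ✓.

x ≡ 216 (mod 252).


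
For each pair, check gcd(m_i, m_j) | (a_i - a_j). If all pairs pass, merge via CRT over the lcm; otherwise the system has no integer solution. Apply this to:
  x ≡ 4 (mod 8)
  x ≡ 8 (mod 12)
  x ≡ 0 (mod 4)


Moduli 8, 12, 4 are not pairwise coprime, so CRT works modulo lcm(m_i) when all pairwise compatibility conditions hold.
Pairwise compatibility: gcd(m_i, m_j) must divide a_i - a_j for every pair.
Merge one congruence at a time:
  Start: x ≡ 4 (mod 8).
  Combine with x ≡ 8 (mod 12): gcd(8, 12) = 4; 8 - 4 = 4, which IS divisible by 4, so compatible.
    Write x = 4 + 8·t and substitute into x ≡ 8 (mod 12): 8·t ≡ 8 − 4 = 4 (mod 12).
    Divide the congruence (and modulus) by g = 4: 2·t ≡ 1 (mod 3).
    The inverse of 2 mod 3 is 2 (since 2·2 = 4 = 1·3 + 1), so t ≡ 2·1 = 2 ≡ 2 (mod 3).
    Then x = 4 + 8·2 = 20, valid modulo lcm(8, 12) = 24: x ≡ 20 (mod 24).
  Combine with x ≡ 0 (mod 4): gcd(24, 4) = 4; 0 - 20 = -20, which IS divisible by 4, so compatible.
    Write x = 20 + 24·t and substitute into x ≡ 0 (mod 4): 24·t ≡ 0 − 20 = -20 (mod 4).
    Divide the congruence (and modulus) by g = 4: 6·t ≡ -5 (mod 1).
    Modulo 1 every t works; take t = 0.
    Then x = 20 + 24·0 = 20, valid modulo lcm(24, 4) = 24: x ≡ 20 (mod 24).
Verify: 20 mod 8 = 4, 20 mod 12 = 8, 20 mod 4 = 0.

x ≡ 20 (mod 24).


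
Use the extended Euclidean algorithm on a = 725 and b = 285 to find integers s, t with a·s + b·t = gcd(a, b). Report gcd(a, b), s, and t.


Euclidean algorithm on (725, 285) — divide until remainder is 0:
  725 = 2 · 285 + 155
  285 = 1 · 155 + 130
  155 = 1 · 130 + 25
  130 = 5 · 25 + 5
  25 = 5 · 5 + 0
gcd(725, 285) = 5.
Track Bezout coefficients alongside the remainders: start with r₀ = 725 = a·1 + b·0 (s = 1, t = 0) and r₁ = 285 = a·0 + b·1 (s = 0, t = 1); each new remainder r_{k+1} = r_{k-1} − q_k·r_k inherits s_{k+1} = s_{k-1} − q_k·s_k, t_{k+1} = t_{k-1} − q_k·t_k, so r_k = a·s_k + b·t_k at every step:
  q = 2: r = 155, s = 1 − 2·0 = 1, t = 0 − 2·1 = -2  (check: 725·1 + 285·(-2) = 155)
  q = 1: r = 130, s = 0 − 1·1 = -1, t = 1 − 1·(-2) = 3  (check: 725·(-1) + 285·3 = 130)
  q = 1: r = 25, s = 1 − 1·(-1) = 2, t = -2 − 1·3 = -5  (check: 725·2 + 285·(-5) = 25)
  q = 5: r = 5, s = -1 − 5·2 = -11, t = 3 − 5·(-5) = 28  (check: 725·(-11) + 285·28 = 5)
The row with r = 5 (the gcd) gives the Bezout coefficients s = -11, t = 28.
Result: 725 · (-11) + 285 · (28) = 5.

gcd(725, 285) = 5; s = -11, t = 28 (check: 725·(-11) + 285·28 = 5).


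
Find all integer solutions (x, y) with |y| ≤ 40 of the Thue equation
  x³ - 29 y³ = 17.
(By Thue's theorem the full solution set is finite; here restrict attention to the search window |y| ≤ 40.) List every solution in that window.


The equation is x³ - 29y³ = 17. For fixed y, x³ = 29·y³ + 17, so a solution requires the RHS to be a perfect cube.
Strategy: iterate y from -40 to 40, compute RHS = 29·y³ + 17, and check whether it is a (positive or negative) perfect cube.
Check small values of y:
  y = 0: RHS = 17 is not a perfect cube.
  y = 1: RHS = 46 is not a perfect cube.
  y = -1: RHS = -12 is not a perfect cube.
  y = 2: RHS = 249 is not a perfect cube.
  y = -2: RHS = -215 is not a perfect cube.
  y = 3: RHS = 800 is not a perfect cube.
  y = -3: RHS = -766 is not a perfect cube.
Continuing the search up to |y| = 40 finds no solutions either.
No (x, y) in the scanned range satisfies the equation.

No integer solutions with |y| ≤ 40.


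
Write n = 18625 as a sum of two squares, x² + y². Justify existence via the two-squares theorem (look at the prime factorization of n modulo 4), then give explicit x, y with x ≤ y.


Step 1: Factor n = 18625 = 5^3 · 149.
Step 2: Check the mod-4 condition on each prime factor: 5 ≡ 1 (mod 4), exponent 3; 149 ≡ 1 (mod 4), exponent 1.
All primes ≡ 3 (mod 4) appear to even exponent (or don't appear), so by the two-squares theorem n IS expressible as a sum of two squares.
Step 3: Build a representation. Group n = k² · m with k = 5 and m = 5 · 149 = 745 (a product of primes ≡ 1 (mod 4)); a representation of m scales to one of n via (k·x)² + (k·y)² = k²(x² + y²). Each prime p ≡ 1 (mod 4) is itself a sum of two squares; find a² by testing p − a² for a perfect square:
  5: 5 − 1² = 4 = 2² ⇒ 5 = 1² + 2².
  149: 149 − 1² = 148, 149 − 2² = 145, 149 − 3² = 140, 149 − 4² = 133, 149 − 5² = 124, 149 − 6² = 113, 149 − 7² = 100 = 10² ⇒ 149 = 7² + 10².
  Combine using the Brahmagupta–Fibonacci identity (a² + b²)(c² + d²) = (ac − bd)² + (ad + bc)² = (ac + bd)² + (ad − bc)²:
  5 · 149 = 745: from (1² + 2²)(7² + 10²), take (1·7 − 2·10, 1·10 + 2·7) = (7 − 20, 10 + 14) = (-13, 24); dropping signs (only squares matter) gives (13, 24); check 13² + 24² = 169 + 576 = 745 ✓.
  Scale by k = 5: (5·13, 5·24) = (65, 120).
Step 4: Order so x ≤ y and verify: 65² + 120² = 4225 + 14400 = 18625 = n. ✓

n = 18625 = 65² + 120² (one valid representation with x ≤ y).


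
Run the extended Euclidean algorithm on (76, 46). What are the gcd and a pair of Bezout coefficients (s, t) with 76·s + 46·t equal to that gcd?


Euclidean algorithm on (76, 46) — divide until remainder is 0:
  76 = 1 · 46 + 30
  46 = 1 · 30 + 16
  30 = 1 · 16 + 14
  16 = 1 · 14 + 2
  14 = 7 · 2 + 0
gcd(76, 46) = 2.
Track Bezout coefficients alongside the remainders: start with r₀ = 76 = a·1 + b·0 (s = 1, t = 0) and r₁ = 46 = a·0 + b·1 (s = 0, t = 1); each new remainder r_{k+1} = r_{k-1} − q_k·r_k inherits s_{k+1} = s_{k-1} − q_k·s_k, t_{k+1} = t_{k-1} − q_k·t_k, so r_k = a·s_k + b·t_k at every step:
  q = 1: r = 30, s = 1 − 1·0 = 1, t = 0 − 1·1 = -1  (check: 76·1 + 46·(-1) = 30)
  q = 1: r = 16, s = 0 − 1·1 = -1, t = 1 − 1·(-1) = 2  (check: 76·(-1) + 46·2 = 16)
  q = 1: r = 14, s = 1 − 1·(-1) = 2, t = -1 − 1·2 = -3  (check: 76·2 + 46·(-3) = 14)
  q = 1: r = 2, s = -1 − 1·2 = -3, t = 2 − 1·(-3) = 5  (check: 76·(-3) + 46·5 = 2)
The row with r = 2 (the gcd) gives the Bezout coefficients s = -3, t = 5.
Result: 76 · (-3) + 46 · (5) = 2.

gcd(76, 46) = 2; s = -3, t = 5 (check: 76·(-3) + 46·5 = 2).


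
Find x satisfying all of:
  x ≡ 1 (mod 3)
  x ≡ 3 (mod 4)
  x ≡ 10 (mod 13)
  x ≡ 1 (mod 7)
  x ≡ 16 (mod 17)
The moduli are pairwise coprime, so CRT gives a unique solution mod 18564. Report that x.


Product of moduli M = 3 · 4 · 13 · 7 · 17 = 18564.
Merge one congruence at a time:
  Start: x ≡ 1 (mod 3).
  Combine with x ≡ 3 (mod 4); new modulus lcm = 12.
    Write x = 1 + 3·t and substitute into x ≡ 3 (mod 4): 3·t ≡ 3 − 1 = 2 (mod 4).
    The inverse of 3 mod 4 is 3 (since 3·3 = 9 = 2·4 + 1), so t ≡ 3·2 = 6 ≡ 2 (mod 4).
    Then x = 1 + 3·2 = 7, valid modulo lcm(3, 4) = 12: x ≡ 7 (mod 12).
  Combine with x ≡ 10 (mod 13); new modulus lcm = 156.
    Write x = 7 + 12·t and substitute into x ≡ 10 (mod 13): 12·t ≡ 10 − 7 = 3 (mod 13).
    The inverse of 12 mod 13 is 12 (since 12·12 = 144 = 11·13 + 1), so t ≡ 12·3 = 36 ≡ 10 (mod 13).
    Then x = 7 + 12·10 = 127, valid modulo lcm(12, 13) = 156: x ≡ 127 (mod 156).
  Combine with x ≡ 1 (mod 7); new modulus lcm = 1092.
    Write x = 127 + 156·t and substitute into x ≡ 1 (mod 7): 156·t ≡ 1 − 127 = -126 (mod 7).
    Reduce coefficients mod 7: 2·t ≡ 0 (mod 7).
    The inverse of 2 mod 7 is 4 (since 2·4 = 8 = 1·7 + 1), so t ≡ 4·0 = 0 ≡ 0 (mod 7).
    Then x = 127 + 156·0 = 127, valid modulo lcm(156, 7) = 1092: x ≡ 127 (mod 1092).
  Combine with x ≡ 16 (mod 17); new modulus lcm = 18564.
    Write x = 127 + 1092·t and substitute into x ≡ 16 (mod 17): 1092·t ≡ 16 − 127 = -111 (mod 17).
    Reduce coefficients mod 17: 4·t ≡ 8 (mod 17).
    The inverse of 4 mod 17 is 13 (since 4·13 = 52 = 3·17 + 1), so t ≡ 13·8 = 104 ≡ 2 (mod 17).
    Then x = 127 + 1092·2 = 2311, valid modulo lcm(1092, 17) = 18564: x ≡ 2311 (mod 18564).
Verify against each original: 2311 mod 3 = 1, 2311 mod 4 = 3, 2311 mod 13 = 10, 2311 mod 7 = 1, 2311 mod 17 = 16.

x ≡ 2311 (mod 18564).


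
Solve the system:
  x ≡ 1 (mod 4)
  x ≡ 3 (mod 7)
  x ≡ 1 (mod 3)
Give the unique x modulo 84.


Moduli 4, 7, 3 are pairwise coprime; by CRT there is a unique solution modulo M = 4 · 7 · 3 = 84.
Solve pairwise, accumulating the modulus:
  Start with x ≡ 1 (mod 4).
  Combine with x ≡ 3 (mod 7): since gcd(4, 7) = 1, we get a unique residue mod 28.
    Write x = 1 + 4·t and substitute into x ≡ 3 (mod 7): 4·t ≡ 3 − 1 = 2 (mod 7).
    The inverse of 4 mod 7 is 2 (since 4·2 = 8 = 1·7 + 1), so t ≡ 2·2 = 4 ≡ 4 (mod 7).
    Then x = 1 + 4·4 = 17, valid modulo lcm(4, 7) = 28: x ≡ 17 (mod 28).
  Combine with x ≡ 1 (mod 3): since gcd(28, 3) = 1, we get a unique residue mod 84.
    Write x = 17 + 28·t and substitute into x ≡ 1 (mod 3): 28·t ≡ 1 − 17 = -16 (mod 3).
    Reduce coefficients mod 3: 1·t ≡ 2 (mod 3).
    So t ≡ 2 (mod 3).
    Then x = 17 + 28·2 = 73, valid modulo lcm(28, 3) = 84: x ≡ 73 (mod 84).
Verify: 73 mod 4 = 1 ✓, 73 mod 7 = 3 ✓, 73 mod 3 = 1 ✓.

x ≡ 73 (mod 84).


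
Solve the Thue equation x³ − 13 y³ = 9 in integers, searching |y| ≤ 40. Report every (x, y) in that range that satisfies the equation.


The equation is x³ - 13y³ = 9. For fixed y, x³ = 13·y³ + 9, so a solution requires the RHS to be a perfect cube.
Strategy: iterate y from -40 to 40, compute RHS = 13·y³ + 9, and check whether it is a (positive or negative) perfect cube.
Check small values of y:
  y = 0: RHS = 9 is not a perfect cube.
  y = 1: RHS = 22 is not a perfect cube.
  y = -1: RHS = -4 is not a perfect cube.
  y = 2: RHS = 113 is not a perfect cube.
  y = -2: RHS = -95 is not a perfect cube.
  y = 3: RHS = 360 is not a perfect cube.
  y = -3: RHS = -342 is not a perfect cube.
Continuing the search up to |y| = 40 finds no solutions either.
No (x, y) in the scanned range satisfies the equation.

No integer solutions with |y| ≤ 40.


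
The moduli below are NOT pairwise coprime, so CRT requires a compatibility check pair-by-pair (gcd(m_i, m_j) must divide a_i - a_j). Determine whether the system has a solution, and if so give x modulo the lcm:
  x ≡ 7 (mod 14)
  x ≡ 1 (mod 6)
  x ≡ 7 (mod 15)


Moduli 14, 6, 15 are not pairwise coprime, so CRT works modulo lcm(m_i) when all pairwise compatibility conditions hold.
Pairwise compatibility: gcd(m_i, m_j) must divide a_i - a_j for every pair.
Merge one congruence at a time:
  Start: x ≡ 7 (mod 14).
  Combine with x ≡ 1 (mod 6): gcd(14, 6) = 2; 1 - 7 = -6, which IS divisible by 2, so compatible.
    Write x = 7 + 14·t and substitute into x ≡ 1 (mod 6): 14·t ≡ 1 − 7 = -6 (mod 6).
    Divide the congruence (and modulus) by g = 2: 7·t ≡ -3 (mod 3).
    Reduce coefficients mod 3: 1·t ≡ 0 (mod 3).
    So t ≡ 0 (mod 3).
    Then x = 7 + 14·0 = 7, valid modulo lcm(14, 6) = 42: x ≡ 7 (mod 42).
  Combine with x ≡ 7 (mod 15): gcd(42, 15) = 3; 7 - 7 = 0, which IS divisible by 3, so compatible.
    Write x = 7 + 42·t and substitute into x ≡ 7 (mod 15): 42·t ≡ 7 − 7 = 0 (mod 15).
    Divide the congruence (and modulus) by g = 3: 14·t ≡ 0 (mod 5).
    Reduce coefficients mod 5: 4·t ≡ 0 (mod 5).
    The inverse of 4 mod 5 is 4 (since 4·4 = 16 = 3·5 + 1), so t ≡ 4·0 = 0 ≡ 0 (mod 5).
    Then x = 7 + 42·0 = 7, valid modulo lcm(42, 15) = 210: x ≡ 7 (mod 210).
Verify: 7 mod 14 = 7, 7 mod 6 = 1, 7 mod 15 = 7.

x ≡ 7 (mod 210).


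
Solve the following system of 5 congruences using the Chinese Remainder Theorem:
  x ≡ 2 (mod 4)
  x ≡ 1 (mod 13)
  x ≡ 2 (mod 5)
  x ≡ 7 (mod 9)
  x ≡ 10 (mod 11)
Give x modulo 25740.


Product of moduli M = 4 · 13 · 5 · 9 · 11 = 25740.
Merge one congruence at a time:
  Start: x ≡ 2 (mod 4).
  Combine with x ≡ 1 (mod 13); new modulus lcm = 52.
    Write x = 2 + 4·t and substitute into x ≡ 1 (mod 13): 4·t ≡ 1 − 2 = -1 (mod 13).
    Reduce coefficients mod 13: 4·t ≡ 12 (mod 13).
    The inverse of 4 mod 13 is 10 (since 4·10 = 40 = 3·13 + 1), so t ≡ 10·12 = 120 ≡ 3 (mod 13).
    Then x = 2 + 4·3 = 14, valid modulo lcm(4, 13) = 52: x ≡ 14 (mod 52).
  Combine with x ≡ 2 (mod 5); new modulus lcm = 260.
    Write x = 14 + 52·t and substitute into x ≡ 2 (mod 5): 52·t ≡ 2 − 14 = -12 (mod 5).
    Reduce coefficients mod 5: 2·t ≡ 3 (mod 5).
    The inverse of 2 mod 5 is 3 (since 2·3 = 6 = 1·5 + 1), so t ≡ 3·3 = 9 ≡ 4 (mod 5).
    Then x = 14 + 52·4 = 222, valid modulo lcm(52, 5) = 260: x ≡ 222 (mod 260).
  Combine with x ≡ 7 (mod 9); new modulus lcm = 2340.
    Write x = 222 + 260·t and substitute into x ≡ 7 (mod 9): 260·t ≡ 7 − 222 = -215 (mod 9).
    Reduce coefficients mod 9: 8·t ≡ 1 (mod 9).
    The inverse of 8 mod 9 is 8 (since 8·8 = 64 = 7·9 + 1), so t ≡ 8·1 = 8 ≡ 8 (mod 9).
    Then x = 222 + 260·8 = 2302, valid modulo lcm(260, 9) = 2340: x ≡ 2302 (mod 2340).
  Combine with x ≡ 10 (mod 11); new modulus lcm = 25740.
    Write x = 2302 + 2340·t and substitute into x ≡ 10 (mod 11): 2340·t ≡ 10 − 2302 = -2292 (mod 11).
    Reduce coefficients mod 11: 8·t ≡ 7 (mod 11).
    The inverse of 8 mod 11 is 7 (since 8·7 = 56 = 5·11 + 1), so t ≡ 7·7 = 49 ≡ 5 (mod 11).
    Then x = 2302 + 2340·5 = 14002, valid modulo lcm(2340, 11) = 25740: x ≡ 14002 (mod 25740).
Verify against each original: 14002 mod 4 = 2, 14002 mod 13 = 1, 14002 mod 5 = 2, 14002 mod 9 = 7, 14002 mod 11 = 10.

x ≡ 14002 (mod 25740).
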